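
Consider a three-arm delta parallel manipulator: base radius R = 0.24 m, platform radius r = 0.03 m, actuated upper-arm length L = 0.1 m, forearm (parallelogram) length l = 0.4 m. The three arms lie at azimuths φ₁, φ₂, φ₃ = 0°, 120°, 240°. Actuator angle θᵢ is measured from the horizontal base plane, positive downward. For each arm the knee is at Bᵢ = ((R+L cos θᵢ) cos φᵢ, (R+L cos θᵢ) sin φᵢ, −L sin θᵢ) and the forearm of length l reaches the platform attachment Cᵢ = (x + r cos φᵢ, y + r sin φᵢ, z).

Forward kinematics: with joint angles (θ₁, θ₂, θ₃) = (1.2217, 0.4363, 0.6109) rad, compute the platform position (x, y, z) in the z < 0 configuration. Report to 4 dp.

φ1=0.0°: virtual centre (0.2442, 0.0000, -0.0940), radius l
φ2=120.0°: virtual centre (-0.1503, 0.2604, -0.0423), radius l
arm 3 at φ=240.0°: (R−r)+L cos θ3 = 0.2919;  S3 = (-0.1460, -0.2528, -0.0574)
eliminate P² terms by subtracting sphere 1 from 2 and 3
[-0.7890 0.5207 0.1034]·P = 0.0237;  [-0.7803 -0.5056 0.0732]·P = 0.0200
det = 0.8053;  x = -0.0278+0.1123z,  y = 0.0033+-0.0285z
into |P−S₁|² = l²: 1.0134z² + 0.1267z + -0.0772 = 0;  Δ = 0.3288;  z = -0.3454 or 0.2204 → z<0 root = -0.3454
x = -0.0666, y = 0.0132

(-0.0666, 0.0132, -0.3454)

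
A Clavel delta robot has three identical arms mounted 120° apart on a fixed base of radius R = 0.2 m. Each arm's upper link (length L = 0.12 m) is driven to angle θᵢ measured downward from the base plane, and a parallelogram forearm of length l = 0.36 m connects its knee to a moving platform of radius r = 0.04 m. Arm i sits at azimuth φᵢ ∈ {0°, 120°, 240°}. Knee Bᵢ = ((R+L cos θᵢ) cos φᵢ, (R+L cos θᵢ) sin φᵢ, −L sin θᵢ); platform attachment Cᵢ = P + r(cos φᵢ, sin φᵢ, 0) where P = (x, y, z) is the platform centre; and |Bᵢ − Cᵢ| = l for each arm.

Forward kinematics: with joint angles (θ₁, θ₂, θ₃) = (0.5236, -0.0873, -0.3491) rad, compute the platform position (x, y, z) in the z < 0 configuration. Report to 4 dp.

φ1=0.0°: virtual centre (0.2639, 0.0000, -0.0600), radius l
S2 = (0.2795·cos120.0°, 0.2795·sin120.0°, 0.0105) = (-0.1398, 0.2421, 0.0105)
arm 3 at φ=240.0°: ρ3 = 0.2728;  S3 = (-0.1364, -0.2362, 0.0410)
|S₂|²−|S₁|² = 0.0050;  |S₃|²−|S₁|² = 0.0028
linear system: -0.8074x+0.4842y = 0.0050−0.1409z; -0.8006x+-0.4724y = 0.0028−0.2021z
Cramer: x(z) = -0.0049+0.2138z;  y(z) = 0.0022+0.0655z
quadratic in z: (1.0500)z²+(0.0054)z+(-0.0538)=0, √Δ=0.4752 → z ∈ {-0.2288, 0.2237}; z = -0.2288 (taking z<0)
x = -0.0538, y = -0.0127

(-0.0538, -0.0127, -0.2288)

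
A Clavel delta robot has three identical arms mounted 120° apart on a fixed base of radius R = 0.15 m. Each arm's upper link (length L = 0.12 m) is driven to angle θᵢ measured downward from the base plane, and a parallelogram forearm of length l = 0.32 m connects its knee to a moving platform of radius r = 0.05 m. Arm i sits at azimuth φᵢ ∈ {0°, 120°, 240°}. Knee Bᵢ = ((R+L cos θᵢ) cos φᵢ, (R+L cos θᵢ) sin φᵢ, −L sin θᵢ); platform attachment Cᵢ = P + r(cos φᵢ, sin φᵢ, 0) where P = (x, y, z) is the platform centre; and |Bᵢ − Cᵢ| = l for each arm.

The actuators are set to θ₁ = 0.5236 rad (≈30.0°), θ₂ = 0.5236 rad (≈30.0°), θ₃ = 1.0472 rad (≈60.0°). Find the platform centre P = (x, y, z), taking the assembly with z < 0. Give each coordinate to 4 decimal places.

(0.0356, 0.0617, -0.3251)

arm 1 at φ=0.0°: e+L cos θ1 = 0.2039;  S1 = (0.2039, 0.0000, -0.0600)
arm 2 at φ=120.0°: e+L cos θ2 = 0.2039;  S2 = (-0.1020, 0.1766, -0.0600)
S3 = (0.1600·cos240.0°, 0.1600·sin240.0°, -0.1039) = (-0.0800, -0.1386, -0.1039)
|S₂|²−|S₁|² = 0.0000;  |S₃|²−|S₁|² = -0.0088
plane₁₂: -0.6118x+0.3532y+0.0000z = 0.0000
Cramer: x(z) = 0.0084-0.0838z;  y(z) = 0.0145-0.1452z
into |P−S₁|² = l²: 1.0281z² + 0.1486z + -0.0604 = 0;  Δ = 0.2703;  z = -0.3251 or 0.1806 → z<0 root = -0.3251
x = 0.0356, y = 0.0617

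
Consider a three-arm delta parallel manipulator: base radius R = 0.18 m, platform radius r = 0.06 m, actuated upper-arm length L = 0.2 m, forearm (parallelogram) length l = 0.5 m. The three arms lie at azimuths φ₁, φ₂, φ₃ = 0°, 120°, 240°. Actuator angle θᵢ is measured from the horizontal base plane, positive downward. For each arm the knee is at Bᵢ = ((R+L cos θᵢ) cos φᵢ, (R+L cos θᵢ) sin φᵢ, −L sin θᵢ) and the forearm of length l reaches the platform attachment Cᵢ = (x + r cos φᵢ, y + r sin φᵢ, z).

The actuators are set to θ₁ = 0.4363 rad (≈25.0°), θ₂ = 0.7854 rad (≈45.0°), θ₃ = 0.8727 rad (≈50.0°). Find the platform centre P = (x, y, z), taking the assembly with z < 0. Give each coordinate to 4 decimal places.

S1 = (0.3013·cos0.0°, 0.3013·sin0.0°, -0.0845) = (0.3013, 0.0000, -0.0845)
S2 = (0.2614·cos120.0°, 0.2614·sin120.0°, -0.1414) = (-0.1307, 0.2264, -0.1414)
S3 = (0.2486·cos240.0°, 0.2486·sin240.0°, -0.1532) = (-0.1243, -0.2153, -0.1532)
eliminate P² terms by subtracting sphere 1 from 2 and 3
[-0.8639 0.4528 -0.1138]·P = -0.0096;  [-0.8511 -0.4305 -0.1374]·P = -0.0127
Cramer: x(z) = 0.0130-0.1468z;  y(z) = 0.0037-0.0288z
sphere 1 gives Az²+Bz+C=0 with A=1.0224, B=0.2535, C=-0.1597;  B²−4AC=0.7176;  roots -0.5382, 0.2903;  negative root z = -0.5382
x = 0.0920, y = 0.0192

(0.0920, 0.0192, -0.5382)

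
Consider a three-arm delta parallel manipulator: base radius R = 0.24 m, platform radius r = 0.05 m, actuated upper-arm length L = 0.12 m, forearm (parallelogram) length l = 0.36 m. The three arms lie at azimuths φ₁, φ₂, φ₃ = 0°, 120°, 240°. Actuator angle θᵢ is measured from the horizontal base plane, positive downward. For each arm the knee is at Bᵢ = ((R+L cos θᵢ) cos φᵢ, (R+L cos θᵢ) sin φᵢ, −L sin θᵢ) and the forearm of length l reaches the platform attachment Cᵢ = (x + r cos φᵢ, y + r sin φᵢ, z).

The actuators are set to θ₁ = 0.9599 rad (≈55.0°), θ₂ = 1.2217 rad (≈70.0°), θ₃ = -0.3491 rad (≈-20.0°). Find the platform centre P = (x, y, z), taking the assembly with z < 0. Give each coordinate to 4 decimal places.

(-0.0373, -0.1155, -0.2673)

arm 1 at φ=0.0°: (R−r)+L cos θ1 = 0.2588;  O1 = (0.2588, 0.0000, -0.0983)
O2 = (0.2310·cos120.0°, 0.2310·sin120.0°, -0.1128) = (-0.1155, 0.2001, -0.1128)
arm 3 at φ=240.0°: (R−r)+L cos θ3 = 0.3028;  O3 = (-0.1514, -0.2622, 0.0410)
eliminate P² terms by subtracting sphere 1 from 2 and 3
plane₁₂: -0.7487x+0.4002y+-0.0289z = -0.0106
det = 0.7209;  x = -0.0016+0.1336z,  y = -0.0294+0.3223z
quadratic in z: (1.1218)z²+(0.1081)z+(-0.0513)=0, √Δ=0.4916 → z ∈ {-0.2673, 0.1710}; z = -0.2673 (taking z<0)
x = -0.0373, y = -0.1155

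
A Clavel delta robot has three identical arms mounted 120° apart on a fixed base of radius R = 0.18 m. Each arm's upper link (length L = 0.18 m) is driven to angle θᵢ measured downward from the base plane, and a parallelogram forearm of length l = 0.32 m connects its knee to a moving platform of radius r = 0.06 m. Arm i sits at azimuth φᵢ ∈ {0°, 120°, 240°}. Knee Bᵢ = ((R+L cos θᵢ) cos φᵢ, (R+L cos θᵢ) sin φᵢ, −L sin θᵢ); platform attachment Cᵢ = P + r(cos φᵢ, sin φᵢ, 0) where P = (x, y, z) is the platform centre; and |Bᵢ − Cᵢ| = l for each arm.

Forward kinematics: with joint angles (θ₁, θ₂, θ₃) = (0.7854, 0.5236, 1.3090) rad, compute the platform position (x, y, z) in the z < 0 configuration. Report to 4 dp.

φ1=0.0°: virtual centre (0.2473, 0.0000, -0.1273), radius l
arm 2 at φ=120.0°: e+L cos θ2 = 0.2759;  O2 = (-0.1379, 0.2389, -0.0900)
arm 3 at φ=240.0°: e+L cos θ3 = 0.1666;  O3 = (-0.0833, -0.1443, -0.1739)
eliminate P² terms by subtracting sphere 1 from 2 and 3
[-0.7704 0.4778 0.0746]·P = 0.0069;  [-0.6611 -0.2885 -0.0932]·P = -0.0194
det = 0.5382;  x = 0.0135+-0.0428z,  y = 0.0362+-0.2250z
quadratic in z: (1.0524)z²+(0.2583)z+(-0.0302)=0, √Δ=0.4405 → z ∈ {-0.3320, 0.0866}; z = -0.3320 (taking z<0)
x = 0.0277, y = 0.1108

(0.0277, 0.1108, -0.3320)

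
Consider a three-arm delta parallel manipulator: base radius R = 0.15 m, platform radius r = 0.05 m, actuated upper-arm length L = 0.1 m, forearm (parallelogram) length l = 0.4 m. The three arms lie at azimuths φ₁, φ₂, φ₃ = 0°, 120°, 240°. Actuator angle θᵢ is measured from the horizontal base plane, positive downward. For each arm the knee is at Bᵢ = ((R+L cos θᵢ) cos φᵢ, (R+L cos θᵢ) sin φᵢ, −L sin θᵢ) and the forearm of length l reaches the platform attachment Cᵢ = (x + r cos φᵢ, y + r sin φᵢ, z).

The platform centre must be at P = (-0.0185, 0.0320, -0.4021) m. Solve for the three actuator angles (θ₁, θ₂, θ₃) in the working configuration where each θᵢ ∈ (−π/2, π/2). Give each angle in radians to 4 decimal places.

θ₁ = 0.6113, θ₂ = 0.3491, θ₃ = 0.6112

rotate P by −φ1: (-0.0185, 0.0320, -0.4021)
  A=0.1185, B=-0.4021, C=(l²−L²−A²−y'²−z²)/(2L)=-0.1338
  θ1 = atan2(B,A) + arccos(C/0.4192) = 0.6113
rotate P by −φ2: (0.0370, 0.0000, -0.4021)
  A cos θ + B sin θ = C:  0.0630·cos θ + -0.4021·sin θ = -0.0783
  θ2 = atan2(B,A) + arccos(C/0.4070) = 0.3491
arm 3 (φ=240.0°): x'=-0.0185, y'=-0.0320
  A cos θ + B sin θ = C:  0.1185·cos θ + -0.4021·sin θ = -0.1337
  θ3 = atan2(B,A) + arccos(C/0.4192) = 0.6112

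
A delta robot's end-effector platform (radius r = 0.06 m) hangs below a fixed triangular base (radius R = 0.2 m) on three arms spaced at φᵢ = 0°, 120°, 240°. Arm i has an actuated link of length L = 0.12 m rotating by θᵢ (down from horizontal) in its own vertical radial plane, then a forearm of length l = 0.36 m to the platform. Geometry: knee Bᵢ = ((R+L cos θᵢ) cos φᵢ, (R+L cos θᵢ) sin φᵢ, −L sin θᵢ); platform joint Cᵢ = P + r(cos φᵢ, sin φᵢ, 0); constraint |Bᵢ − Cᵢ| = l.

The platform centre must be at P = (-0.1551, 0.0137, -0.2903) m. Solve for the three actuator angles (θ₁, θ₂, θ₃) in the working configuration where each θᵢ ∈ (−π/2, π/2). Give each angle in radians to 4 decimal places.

θ₁ = 1.3966, θ₂ = 0.0003, θ₃ = 0.1744

arm 1 (φ=0.0°): x'=-0.1551, y'=0.0137
  A cos θ + B sin θ = C:  0.2951·cos θ + -0.2903·sin θ = -0.2348
  √(A²+B²)=0.4140;  θ1 = -0.7772+2.1738 ≈ 1.3966
arm 2 (φ=120.0°): x'=0.0894, y'=0.1275
  A=0.0506, B=-0.2903, C=(l²−L²−A²−y'²−z²)/(2L)=0.0505
  √(A²+B²)=0.2947;  θ2 = -1.3983+1.3986 ≈ 0.0003
rotate P by −φ3: (0.0657, -0.1412, -0.2903)
  A=0.0743, B=-0.2903, C=(l²−L²−A²−y'²−z²)/(2L)=0.0228
  √(A²+B²)=0.2997;  θ3 = -1.3202+1.4946 ≈ 0.1744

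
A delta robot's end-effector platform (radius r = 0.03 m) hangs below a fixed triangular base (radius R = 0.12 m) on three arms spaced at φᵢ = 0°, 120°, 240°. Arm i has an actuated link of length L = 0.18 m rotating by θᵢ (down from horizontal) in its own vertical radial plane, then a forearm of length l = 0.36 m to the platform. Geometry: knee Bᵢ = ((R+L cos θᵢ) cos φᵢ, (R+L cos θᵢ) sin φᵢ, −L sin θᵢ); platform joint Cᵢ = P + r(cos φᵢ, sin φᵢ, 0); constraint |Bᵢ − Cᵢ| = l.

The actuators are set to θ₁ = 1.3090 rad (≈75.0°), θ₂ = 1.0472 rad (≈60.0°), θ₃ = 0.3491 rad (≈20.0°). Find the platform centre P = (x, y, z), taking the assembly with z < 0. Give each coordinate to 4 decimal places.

(-0.1217, -0.1056, -0.4013)

S1 = (0.1366·cos0.0°, 0.1366·sin0.0°, -0.1739) = (0.1366, 0.0000, -0.1739)
arm 2 at φ=120.0°: (R−r)+L cos θ2 = 0.1800;  S2 = (-0.0900, 0.1559, -0.1559)
φ3=240.0°: virtual centre (-0.1296, -0.2244, -0.0616), radius l
|S₂|²−|S₁|² = 0.0078;  |S₃|²−|S₁|² = 0.0221
[-0.4532 0.3118 0.0360]·P = 0.0078;  [-0.5323 -0.4488 0.2246]·P = 0.0221
det = 0.3694;  x = -0.0281+0.2333z,  y = -0.0158+0.2237z
into |P−S₁|² = l²: 1.1045z² + 0.2638z + -0.0720 = 0;  Δ = 0.3877;  z = -0.4013 or 0.1624 → z<0 root = -0.4013
x = -0.1217, y = -0.1056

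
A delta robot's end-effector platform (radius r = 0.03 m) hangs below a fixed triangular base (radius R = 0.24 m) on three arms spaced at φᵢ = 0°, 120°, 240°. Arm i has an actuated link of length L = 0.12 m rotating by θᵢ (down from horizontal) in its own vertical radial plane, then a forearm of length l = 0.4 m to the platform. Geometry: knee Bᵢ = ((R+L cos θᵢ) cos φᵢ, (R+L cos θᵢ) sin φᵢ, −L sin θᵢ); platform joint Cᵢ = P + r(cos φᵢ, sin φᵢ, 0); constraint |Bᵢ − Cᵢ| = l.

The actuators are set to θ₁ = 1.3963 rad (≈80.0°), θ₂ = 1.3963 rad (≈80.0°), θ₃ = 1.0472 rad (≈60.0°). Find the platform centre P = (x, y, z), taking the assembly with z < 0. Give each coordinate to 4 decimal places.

(-0.0186, -0.0322, -0.4292)

φ1=0.0°: virtual centre (0.2308, 0.0000, -0.1182), radius l
arm 2 at φ=120.0°: e+L cos θ2 = 0.2308;  O2 = (-0.1154, 0.1999, -0.1182)
φ3=240.0°: virtual centre (-0.1350, -0.2338, -0.1039), radius l
subtract pairs → two planes through P
plane₁₂: -0.6925x+0.3998y+0.0000z = 0.0000
Cramer: x(z) = -0.0107+0.0185z;  y(z) = -0.0185+0.0320z
into |P−O₁|² = l²: 1.0014z² + 0.2262z + -0.0874 = 0;  Δ = 0.4011;  z = -0.4292 or 0.2033 → z<0 root = -0.4292
x = -0.0186, y = -0.0322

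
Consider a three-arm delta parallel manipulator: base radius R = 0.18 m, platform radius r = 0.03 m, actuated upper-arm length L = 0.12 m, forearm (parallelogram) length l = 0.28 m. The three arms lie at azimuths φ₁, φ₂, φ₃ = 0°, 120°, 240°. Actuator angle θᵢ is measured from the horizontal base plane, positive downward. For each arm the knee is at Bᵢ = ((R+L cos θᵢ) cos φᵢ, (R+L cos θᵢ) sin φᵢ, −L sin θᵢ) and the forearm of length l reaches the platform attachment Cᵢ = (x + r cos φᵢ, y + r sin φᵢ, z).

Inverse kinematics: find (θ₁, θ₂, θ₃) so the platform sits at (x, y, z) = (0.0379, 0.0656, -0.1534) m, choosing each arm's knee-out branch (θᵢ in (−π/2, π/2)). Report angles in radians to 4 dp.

rotate P by −φ1: (0.0379, 0.0656, -0.1534)
  e−x'=0.1121;  (l²−L²−(e−x')²−y'²−z²)/2L = 0.0983
  θ1 = atan2(B,A) + arccos(C/0.1900) = 0.0871
arm 2 (φ=120.0°): x'=0.0379, y'=-0.0656
  A=0.1121, B=-0.1534, C=(l²−L²−A²−y'²−z²)/(2L)=0.0983
  θ2 = atan2(B,A) + arccos(C/0.1900) = 0.0877
arm 3 (φ=240.0°): x'=-0.0758, y'=0.0000
  A cos θ + B sin θ = C:  0.2258·cos θ + -0.1534·sin θ = -0.0437
  θ3 = atan2(B,A) + arccos(C/0.2729) = 1.1350

θ₁ = 0.0871, θ₂ = 0.0877, θ₃ = 1.1350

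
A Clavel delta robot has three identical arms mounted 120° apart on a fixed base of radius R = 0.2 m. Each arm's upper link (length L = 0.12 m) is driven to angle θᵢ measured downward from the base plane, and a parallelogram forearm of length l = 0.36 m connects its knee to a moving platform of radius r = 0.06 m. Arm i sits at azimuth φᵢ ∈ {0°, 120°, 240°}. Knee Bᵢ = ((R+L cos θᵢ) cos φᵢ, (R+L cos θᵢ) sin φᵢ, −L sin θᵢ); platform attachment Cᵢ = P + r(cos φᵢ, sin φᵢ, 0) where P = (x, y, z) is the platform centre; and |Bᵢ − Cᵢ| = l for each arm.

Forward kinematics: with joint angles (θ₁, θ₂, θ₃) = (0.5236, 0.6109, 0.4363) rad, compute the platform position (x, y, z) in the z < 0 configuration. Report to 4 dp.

(0.0002, -0.0174, -0.3243)

φ1=0.0°: virtual centre (0.2439, 0.0000, -0.0600), radius l
φ2=120.0°: virtual centre (-0.1191, 0.2064, -0.0688), radius l
arm 3 at φ=240.0°: ρ3 = 0.2488;  centre 3 = (-0.1244, -0.2154, -0.0507)
|centre ₂|²−|centre ₁|² = -0.0016;  |centre ₃|²−|centre ₁|² = 0.0014
linear system: -0.7261x+0.4127y = -0.0016−-0.0177z; -0.7366x+-0.4309y = 0.0014−0.0186z
Cramer: x(z) = 0.0002+0.0001z;  y(z) = -0.0035+0.0430z
quadratic in z: (1.0018)z²+(0.1197)z+(-0.0666)=0, √Δ=0.5302 → z ∈ {-0.3243, 0.2049}; z = -0.3243 (taking z<0)
x = 0.0002, y = -0.0174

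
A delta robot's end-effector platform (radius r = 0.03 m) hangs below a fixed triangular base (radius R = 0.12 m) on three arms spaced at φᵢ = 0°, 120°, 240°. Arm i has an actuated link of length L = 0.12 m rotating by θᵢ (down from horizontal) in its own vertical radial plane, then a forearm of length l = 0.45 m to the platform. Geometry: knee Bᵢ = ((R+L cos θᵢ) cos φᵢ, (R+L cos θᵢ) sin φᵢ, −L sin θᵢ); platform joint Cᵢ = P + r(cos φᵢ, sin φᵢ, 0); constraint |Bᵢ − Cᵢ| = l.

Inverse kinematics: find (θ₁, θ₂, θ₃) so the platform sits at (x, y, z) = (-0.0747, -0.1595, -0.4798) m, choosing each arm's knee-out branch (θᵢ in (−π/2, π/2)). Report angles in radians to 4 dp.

θ₁ = 1.2216, θ₂ = 1.3089, θ₃ = 0.2620

arm 1 (φ=0.0°): x'=-0.0747, y'=-0.1595
  A cos θ + B sin θ = C:  0.1647·cos θ + -0.4798·sin θ = -0.3945
  γ=atan2(-0.4798,0.1647)=-1.2401;  ψ=arccos(-0.7776)=2.4617;  θ1=γ+ψ≈1.2216
φ2=120.0° → target in arm frame (-0.1008, 0.1444)
  e−x'=0.1908;  (l²−L²−(e−x')²−y'²−z²)/2L = -0.4140
  θ2 = atan2(B,A) + arccos(C/0.5163) = 1.3089
rotate P by −φ3: (0.1755, 0.0151, -0.4798)
  A cos θ + B sin θ = C:  -0.0855·cos θ + -0.4798·sin θ = -0.2068
  θ3 = atan2(B,A) + arccos(C/0.4874) = 0.2620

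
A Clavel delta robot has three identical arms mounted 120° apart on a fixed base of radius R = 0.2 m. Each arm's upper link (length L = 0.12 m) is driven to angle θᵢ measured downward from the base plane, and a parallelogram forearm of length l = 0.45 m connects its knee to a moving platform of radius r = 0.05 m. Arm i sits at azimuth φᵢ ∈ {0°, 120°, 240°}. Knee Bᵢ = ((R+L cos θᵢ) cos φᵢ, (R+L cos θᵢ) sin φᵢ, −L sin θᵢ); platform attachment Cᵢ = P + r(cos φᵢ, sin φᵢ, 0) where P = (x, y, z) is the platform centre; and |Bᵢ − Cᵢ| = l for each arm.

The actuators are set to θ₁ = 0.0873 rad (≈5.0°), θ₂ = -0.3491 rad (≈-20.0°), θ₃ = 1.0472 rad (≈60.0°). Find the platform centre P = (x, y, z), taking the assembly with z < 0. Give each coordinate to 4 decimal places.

arm 1 at φ=0.0°: e+L cos θ1 = 0.2695;  O1 = (0.2695, 0.0000, -0.0105)
φ2=120.0°: virtual centre (-0.1314, 0.2276, 0.0410), radius l
φ3=240.0°: virtual centre (-0.1050, -0.1819, -0.1039), radius l
|O₂|²−|O₁|² = -0.0020;  |O₃|²−|O₁|² = -0.0179
linear system: -0.8018x+0.4551y = -0.0020−0.1030z; -0.7491x+-0.3637y = -0.0179−-0.1869z
Cramer: x(z) = 0.0140-0.0752z;  y(z) = 0.0202-0.3589z
into |P−O₁|² = l²: 1.1345z² + 0.0449z + -0.1367 = 0;  Δ = 0.6223;  z = -0.3674 or 0.3279 → z<0 root = -0.3674
x = 0.0417, y = 0.1521

(0.0417, 0.1521, -0.3674)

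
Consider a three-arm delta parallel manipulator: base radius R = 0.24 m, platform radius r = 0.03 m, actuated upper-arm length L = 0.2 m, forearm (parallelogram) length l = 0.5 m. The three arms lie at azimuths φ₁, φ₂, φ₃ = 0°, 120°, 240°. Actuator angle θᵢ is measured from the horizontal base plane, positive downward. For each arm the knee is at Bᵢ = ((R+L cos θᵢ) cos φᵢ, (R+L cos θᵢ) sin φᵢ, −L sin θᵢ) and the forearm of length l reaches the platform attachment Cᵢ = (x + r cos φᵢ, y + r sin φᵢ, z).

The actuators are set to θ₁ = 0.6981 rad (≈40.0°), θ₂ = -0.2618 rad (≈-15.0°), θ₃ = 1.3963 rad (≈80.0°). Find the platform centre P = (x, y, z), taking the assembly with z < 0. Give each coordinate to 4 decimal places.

φ1=0.0°: virtual centre (0.3632, 0.0000, -0.1286), radius l
arm 2 at φ=120.0°: e+L cos θ2 = 0.4032;  O2 = (-0.2016, 0.3492, 0.0518)
arm 3 at φ=240.0°: e+L cos θ3 = 0.2447;  O3 = (-0.1224, -0.2119, -0.1970)
subtract pairs → two planes through P
linear system: -1.1296x+0.6983y = 0.0168−0.3606z; -0.9711x+-0.4239y = -0.0498−-0.1368z
Cramer: x(z) = 0.0239+0.0495z;  y(z) = 0.0627-0.4363z
sphere 1 gives Az²+Bz+C=0 with A=1.1928, B=0.1688, C=-0.1144;  B²−4AC=0.5743;  roots -0.3884, 0.2469;  negative root z = -0.3884
x = 0.0046, y = 0.2321

(0.0046, 0.2321, -0.3884)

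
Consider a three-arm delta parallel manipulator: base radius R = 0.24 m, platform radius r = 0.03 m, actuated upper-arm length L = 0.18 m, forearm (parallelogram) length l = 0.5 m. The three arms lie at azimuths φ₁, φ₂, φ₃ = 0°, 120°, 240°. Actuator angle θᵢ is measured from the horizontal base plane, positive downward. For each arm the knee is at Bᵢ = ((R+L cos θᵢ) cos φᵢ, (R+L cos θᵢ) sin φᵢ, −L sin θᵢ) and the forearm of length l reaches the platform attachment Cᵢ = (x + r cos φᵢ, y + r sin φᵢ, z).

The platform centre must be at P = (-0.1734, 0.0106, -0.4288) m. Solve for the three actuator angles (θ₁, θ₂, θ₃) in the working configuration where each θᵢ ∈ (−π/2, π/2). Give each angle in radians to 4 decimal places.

φ1=0.0° → target in arm frame (-0.1734, 0.0106)
  A=0.3834, B=-0.4288, C=(l²−L²−A²−y'²−z²)/(2L)=-0.3149
  θ1 = atan2(B,A) + arccos(C/0.5752) = 1.3090
arm 2 (φ=120.0°): x'=0.0959, y'=0.1449
  A=0.1141, B=-0.4288, C=(l²−L²−A²−y'²−z²)/(2L)=-0.0008
  θ2 = atan2(B,A) + arccos(C/0.4437) = 0.2619
rotate P by −φ3: (0.0775, -0.1555, -0.4288)
  A=0.1325, B=-0.4288, C=(l²−L²−A²−y'²−z²)/(2L)=-0.0222
  γ=atan2(-0.4288,0.1325)=-1.2711;  ψ=arccos(-0.0495)=1.6203;  θ3=γ+ψ≈0.3491

θ₁ = 1.3090, θ₂ = 0.2619, θ₃ = 0.3491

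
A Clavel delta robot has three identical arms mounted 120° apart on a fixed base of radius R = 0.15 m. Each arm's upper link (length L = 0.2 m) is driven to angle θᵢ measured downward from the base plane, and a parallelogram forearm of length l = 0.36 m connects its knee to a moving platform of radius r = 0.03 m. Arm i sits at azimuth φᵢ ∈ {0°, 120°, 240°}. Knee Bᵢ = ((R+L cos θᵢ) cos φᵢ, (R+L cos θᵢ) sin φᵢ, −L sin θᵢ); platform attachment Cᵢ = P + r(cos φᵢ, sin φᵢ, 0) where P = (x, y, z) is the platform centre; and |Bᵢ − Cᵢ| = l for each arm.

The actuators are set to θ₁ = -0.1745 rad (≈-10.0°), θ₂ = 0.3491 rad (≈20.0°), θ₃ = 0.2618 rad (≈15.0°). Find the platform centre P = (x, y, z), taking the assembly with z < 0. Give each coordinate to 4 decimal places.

arm 1 at φ=0.0°: e+L cos θ1 = 0.3170;  S1 = (0.3170, 0.0000, 0.0347)
arm 2 at φ=120.0°: e+L cos θ2 = 0.3079;  S2 = (-0.1540, 0.2667, -0.0684)
S3 = (0.3132·cos240.0°, 0.3132·sin240.0°, -0.0518) = (-0.1566, -0.2712, -0.0518)
|S₂|²−|S₁|² = -0.0022;  |S₃|²−|S₁|² = -0.0009
[-0.9419 0.5334 -0.2063]·P = -0.0022;  [-0.9471 -0.5425 -0.1730]·P = -0.0009
det = 1.0161;  x = 0.0016+-0.2009z,  y = -0.0012+0.0319z
sphere 1 gives Az²+Bz+C=0 with A=1.0414, B=0.0572, C=-0.0290;  B²−4AC=0.1239;  roots -0.1965, 0.1415;  negative root z = -0.1965
x = 0.0411, y = -0.0075

(0.0411, -0.0075, -0.1965)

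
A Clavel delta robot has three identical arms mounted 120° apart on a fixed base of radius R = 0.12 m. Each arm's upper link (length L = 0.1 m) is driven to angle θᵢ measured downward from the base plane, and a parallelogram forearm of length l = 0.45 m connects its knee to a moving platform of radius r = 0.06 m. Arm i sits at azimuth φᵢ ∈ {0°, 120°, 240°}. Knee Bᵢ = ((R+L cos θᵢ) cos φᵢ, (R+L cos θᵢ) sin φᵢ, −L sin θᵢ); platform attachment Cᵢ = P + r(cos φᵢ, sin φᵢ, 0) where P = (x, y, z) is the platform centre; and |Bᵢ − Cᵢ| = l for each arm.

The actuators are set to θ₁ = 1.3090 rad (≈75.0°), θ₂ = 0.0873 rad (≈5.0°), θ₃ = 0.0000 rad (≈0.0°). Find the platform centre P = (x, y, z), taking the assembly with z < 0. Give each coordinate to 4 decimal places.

(-0.2481, -0.0124, -0.3979)

φ1=0.0°: virtual centre (0.0859, 0.0000, -0.0966), radius l
arm 2 at φ=120.0°: e+L cos θ2 = 0.1596;  centre 2 = (-0.0798, 0.1382, -0.0087)
arm 3 at φ=240.0°: e+L cos θ3 = 0.1600;  centre 3 = (-0.0800, -0.1386, 0.0000)
|centre ₂|²−|centre ₁|² = 0.0088;  |centre ₃|²−|centre ₁|² = 0.0089
[-0.3314 0.2765 0.1757]·P = 0.0088;  [-0.3318 -0.2771 0.1932]·P = 0.0089
det = 0.1836;  x = -0.0268+0.5563z,  y = -0.0001+0.0311z
sphere 1 gives Az²+Bz+C=0 with A=1.3104, B=0.0679, C=-0.1805;  B²−4AC=0.9507;  roots -0.3979, 0.3461;  negative root z = -0.3979
x = -0.2481, y = -0.0124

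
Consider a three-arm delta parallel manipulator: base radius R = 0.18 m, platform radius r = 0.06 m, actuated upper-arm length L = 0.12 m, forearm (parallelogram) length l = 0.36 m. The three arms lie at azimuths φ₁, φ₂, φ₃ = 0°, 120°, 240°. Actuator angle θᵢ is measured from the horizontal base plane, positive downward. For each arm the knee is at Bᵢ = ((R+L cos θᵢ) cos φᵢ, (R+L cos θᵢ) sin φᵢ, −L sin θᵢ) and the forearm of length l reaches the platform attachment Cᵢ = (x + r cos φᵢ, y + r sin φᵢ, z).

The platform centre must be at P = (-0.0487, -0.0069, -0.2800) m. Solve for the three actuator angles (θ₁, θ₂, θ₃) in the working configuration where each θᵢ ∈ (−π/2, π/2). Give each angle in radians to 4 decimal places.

rotate P by −φ1: (-0.0487, -0.0069, -0.2800)
  A=0.1687, B=-0.2800, C=(l²−L²−A²−y'²−z²)/(2L)=0.0346
  √(A²+B²)=0.3269;  θ1 = -1.0285+1.4649 ≈ 0.4364
arm 2 (φ=120.0°): x'=0.0184, y'=0.0456
  e−x'=0.1016;  (l²−L²−(e−x')²−y'²−z²)/2L = 0.1016
  γ=atan2(-0.2800,0.1016)=-1.2226;  ψ=arccos(0.3412)=1.2226;  θ2=γ+ψ≈0.0000
φ3=240.0° → target in arm frame (0.0303, -0.0387)
  A=0.0897, B=-0.2800, C=(l²−L²−A²−y'²−z²)/(2L)=0.1136
  √(A²+B²)=0.2940;  θ3 = -1.2609+1.1742 ≈ -0.0867

θ₁ = 0.4364, θ₂ = 0.0000, θ₃ = -0.0867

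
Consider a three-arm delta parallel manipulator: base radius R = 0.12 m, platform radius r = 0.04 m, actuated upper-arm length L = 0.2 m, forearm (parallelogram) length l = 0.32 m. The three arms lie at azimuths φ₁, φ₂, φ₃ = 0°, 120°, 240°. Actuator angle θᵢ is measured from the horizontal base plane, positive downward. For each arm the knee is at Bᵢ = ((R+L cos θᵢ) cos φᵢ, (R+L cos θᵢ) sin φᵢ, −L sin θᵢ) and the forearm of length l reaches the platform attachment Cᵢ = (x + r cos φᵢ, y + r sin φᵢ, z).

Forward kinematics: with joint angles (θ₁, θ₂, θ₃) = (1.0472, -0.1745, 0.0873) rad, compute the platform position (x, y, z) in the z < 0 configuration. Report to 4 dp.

(-0.1382, 0.0215, -0.1992)

arm 1 at φ=0.0°: ρ1 = 0.1800;  S1 = (0.1800, 0.0000, -0.1732)
S2 = (0.2770·cos120.0°, 0.2770·sin120.0°, 0.0347) = (-0.1385, 0.2399, 0.0347)
S3 = (0.2792·cos240.0°, 0.2792·sin240.0°, -0.0174) = (-0.1396, -0.2418, -0.0174)
eliminate P² terms by subtracting sphere 1 from 2 and 3
linear system: -0.6370x+0.4797y = 0.0155−0.4159z; -0.6392x+-0.4837y = 0.0159−0.3115z
Cramer: x(z) = -0.0246+0.5703z;  y(z) = -0.0003-0.1096z
quadratic in z: (1.3373)z²+(0.1131)z+(-0.0305)=0, √Δ=0.4197 → z ∈ {-0.1992, 0.1146}; z = -0.1992 (taking z<0)
x = -0.1382, y = 0.0215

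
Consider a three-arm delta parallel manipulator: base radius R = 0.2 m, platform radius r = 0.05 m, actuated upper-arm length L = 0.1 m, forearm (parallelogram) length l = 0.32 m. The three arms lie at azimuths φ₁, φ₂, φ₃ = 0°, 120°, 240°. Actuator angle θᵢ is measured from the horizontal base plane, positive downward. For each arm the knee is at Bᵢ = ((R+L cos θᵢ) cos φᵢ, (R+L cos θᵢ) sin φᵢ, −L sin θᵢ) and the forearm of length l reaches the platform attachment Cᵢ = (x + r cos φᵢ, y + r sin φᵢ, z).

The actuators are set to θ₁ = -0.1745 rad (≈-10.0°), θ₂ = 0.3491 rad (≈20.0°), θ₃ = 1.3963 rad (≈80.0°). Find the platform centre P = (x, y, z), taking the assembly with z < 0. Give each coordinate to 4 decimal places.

(0.0844, 0.0853, -0.2438)

φ1=0.0°: virtual centre (0.2485, 0.0000, 0.0174), radius l
arm 2 at φ=120.0°: e+L cos θ2 = 0.2440;  S2 = (-0.1220, 0.2113, -0.0342)
arm 3 at φ=240.0°: e+L cos θ3 = 0.1674;  S3 = (-0.0837, -0.1449, -0.0985)
subtract pairs → two planes through P
linear system: -0.7409x+0.4226y = -0.0014−-0.1031z; -0.6643x+-0.2899y = -0.0243−-0.2317z
det = 0.4955;  x = 0.0215+-0.2579z,  y = 0.0346+-0.2082z
into |P−S₁|² = l²: 1.1099z² + 0.0679z + -0.0494 = 0;  Δ = 0.2239;  z = -0.2438 or 0.1826 → z<0 root = -0.2438
x = 0.0844, y = 0.0853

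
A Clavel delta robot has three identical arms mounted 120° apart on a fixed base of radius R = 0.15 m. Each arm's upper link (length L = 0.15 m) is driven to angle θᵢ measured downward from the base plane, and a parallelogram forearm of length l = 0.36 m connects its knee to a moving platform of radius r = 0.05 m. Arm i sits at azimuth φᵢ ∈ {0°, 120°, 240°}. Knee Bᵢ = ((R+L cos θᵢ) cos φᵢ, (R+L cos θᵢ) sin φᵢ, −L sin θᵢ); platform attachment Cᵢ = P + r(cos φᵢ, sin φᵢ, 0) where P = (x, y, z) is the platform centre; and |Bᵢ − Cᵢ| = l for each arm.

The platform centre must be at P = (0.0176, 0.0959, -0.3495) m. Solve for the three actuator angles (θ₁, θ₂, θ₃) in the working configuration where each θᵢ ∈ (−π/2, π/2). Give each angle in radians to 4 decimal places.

θ₁ = 0.5238, θ₂ = 0.2621, θ₃ = 0.9604

rotate P by −φ1: (0.0176, 0.0959, -0.3495)
  A cos θ + B sin θ = C:  0.0824·cos θ + -0.3495·sin θ = -0.1035
  θ1 = atan2(B,A) + arccos(C/0.3591) = 0.5238
φ2=120.0° → target in arm frame (0.0743, -0.0632)
  A=0.0257, B=-0.3495, C=(l²−L²−A²−y'²−z²)/(2L)=-0.0657
  θ2 = atan2(B,A) + arccos(C/0.3504) = 0.2621
arm 3 (φ=240.0°): x'=-0.0919, y'=-0.0327
  A=0.1919, B=-0.3495, C=(l²−L²−A²−y'²−z²)/(2L)=-0.1764
  γ=atan2(-0.3495,0.1919)=-1.0688;  ψ=arccos(-0.4425)=2.0292;  θ3=γ+ψ≈0.9604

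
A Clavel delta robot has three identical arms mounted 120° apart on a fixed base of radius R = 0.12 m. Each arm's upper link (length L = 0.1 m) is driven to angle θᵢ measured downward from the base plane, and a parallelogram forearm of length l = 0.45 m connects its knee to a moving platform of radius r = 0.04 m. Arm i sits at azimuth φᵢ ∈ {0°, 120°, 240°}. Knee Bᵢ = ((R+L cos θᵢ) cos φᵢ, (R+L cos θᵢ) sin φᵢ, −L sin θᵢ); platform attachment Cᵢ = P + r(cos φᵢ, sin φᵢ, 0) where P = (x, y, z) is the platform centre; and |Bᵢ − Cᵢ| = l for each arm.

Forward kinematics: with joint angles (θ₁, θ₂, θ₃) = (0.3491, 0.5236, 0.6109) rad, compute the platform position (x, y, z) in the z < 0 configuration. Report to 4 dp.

(0.0384, 0.0136, -0.4631)

centre 1 = (0.1740·cos0.0°, 0.1740·sin0.0°, -0.0342) = (0.1740, 0.0000, -0.0342)
arm 2 at φ=120.0°: (R−r)+L cos θ2 = 0.1666;  centre 2 = (-0.0833, 0.1443, -0.0500)
φ3=240.0°: virtual centre (-0.0810, -0.1402, -0.0574), radius l
eliminate P² terms by subtracting sphere 1 from 2 and 3
linear system: -0.5145x+0.2886y = -0.0012−-0.0316z; -0.5098x+-0.2804y = -0.0019−-0.0463z
Cramer: x(z) = 0.0030-0.0763z;  y(z) = 0.0013-0.0265z
into |P−centre ₁|² = l²: 1.0065z² + 0.0944z + -0.1721 = 0;  Δ = 0.7019;  z = -0.4631 or 0.3693 → z<0 root = -0.4631
x = 0.0384, y = 0.0136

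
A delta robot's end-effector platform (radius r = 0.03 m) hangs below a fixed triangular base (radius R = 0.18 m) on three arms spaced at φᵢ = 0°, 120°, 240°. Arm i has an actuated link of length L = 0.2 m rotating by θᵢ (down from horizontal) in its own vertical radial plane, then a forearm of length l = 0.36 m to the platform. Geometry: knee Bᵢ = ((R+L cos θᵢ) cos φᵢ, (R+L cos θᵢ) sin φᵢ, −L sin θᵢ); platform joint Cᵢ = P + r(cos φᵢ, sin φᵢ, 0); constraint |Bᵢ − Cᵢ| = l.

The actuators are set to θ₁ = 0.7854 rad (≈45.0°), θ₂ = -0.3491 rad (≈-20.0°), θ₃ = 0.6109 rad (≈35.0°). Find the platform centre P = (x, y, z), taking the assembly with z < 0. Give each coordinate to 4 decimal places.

φ1=0.0°: virtual centre (0.2914, 0.0000, -0.1414), radius l
φ2=120.0°: virtual centre (-0.1690, 0.2927, 0.0684), radius l
arm 3 at φ=240.0°: ρ3 = 0.3138;  centre 3 = (-0.1569, -0.2718, -0.1147)
subtract pairs → two planes through P
linear system: -0.9208x+0.5853y = 0.0140−0.4197z; -0.8967x+-0.5436y = 0.0067−0.0534z
Cramer: x(z) = -0.0112+0.2530z;  y(z) = 0.0062-0.3190z
quadratic in z: (1.1658)z²+(0.1258)z+(-0.0180)=0, √Δ=0.3156 → z ∈ {-0.1893, 0.0814}; z = -0.1893 (taking z<0)
x = -0.0591, y = 0.0666

(-0.0591, 0.0666, -0.1893)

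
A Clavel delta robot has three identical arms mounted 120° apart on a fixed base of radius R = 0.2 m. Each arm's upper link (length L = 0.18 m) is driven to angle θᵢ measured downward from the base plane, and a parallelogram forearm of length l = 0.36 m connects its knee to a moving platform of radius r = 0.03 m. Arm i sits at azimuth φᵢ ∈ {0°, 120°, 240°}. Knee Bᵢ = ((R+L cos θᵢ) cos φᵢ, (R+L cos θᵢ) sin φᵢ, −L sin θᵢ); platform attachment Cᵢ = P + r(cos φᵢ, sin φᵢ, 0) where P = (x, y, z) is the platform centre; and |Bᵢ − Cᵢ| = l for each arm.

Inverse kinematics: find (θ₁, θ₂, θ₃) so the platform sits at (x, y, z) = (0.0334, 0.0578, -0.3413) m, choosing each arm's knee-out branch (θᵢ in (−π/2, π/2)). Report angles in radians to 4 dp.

φ1=0.0° → target in arm frame (0.0334, 0.0578)
  A=0.1366, B=-0.3413, C=(l²−L²−A²−y'²−z²)/(2L)=-0.1147
  θ1 = atan2(B,A) + arccos(C/0.3676) = 0.6980
φ2=120.0° → target in arm frame (0.0334, -0.0578)
  A=0.1366, B=-0.3413, C=(l²−L²−A²−y'²−z²)/(2L)=-0.1147
  θ2 = atan2(B,A) + arccos(C/0.3676) = 0.6982
arm 3 (φ=240.0°): x'=-0.0668, y'=0.0000
  A cos θ + B sin θ = C:  0.2368·cos θ + -0.3413·sin θ = -0.2093
  γ=atan2(-0.3413,0.2368)=-0.9643;  ψ=arccos(-0.5038)=2.0988;  θ3=γ+ψ≈1.1345

θ₁ = 0.6980, θ₂ = 0.6982, θ₃ = 1.1345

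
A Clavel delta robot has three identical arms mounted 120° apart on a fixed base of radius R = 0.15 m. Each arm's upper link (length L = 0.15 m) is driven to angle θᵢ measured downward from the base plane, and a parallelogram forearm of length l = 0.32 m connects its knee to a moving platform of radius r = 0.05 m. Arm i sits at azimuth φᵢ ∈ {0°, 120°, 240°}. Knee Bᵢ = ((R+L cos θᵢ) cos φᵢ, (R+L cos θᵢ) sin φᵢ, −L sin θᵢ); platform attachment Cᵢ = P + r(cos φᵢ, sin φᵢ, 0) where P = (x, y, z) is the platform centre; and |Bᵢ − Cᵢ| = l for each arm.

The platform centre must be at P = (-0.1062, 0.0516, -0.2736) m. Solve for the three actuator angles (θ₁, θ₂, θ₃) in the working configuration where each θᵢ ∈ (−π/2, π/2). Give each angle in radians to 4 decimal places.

arm 1 (φ=0.0°): x'=-0.1062, y'=0.0516
  e−x'=0.2062;  (l²−L²−(e−x')²−y'²−z²)/2L = -0.1338
  √(A²+B²)=0.3426;  θ1 = -0.9250+1.9720 ≈ 1.0470
rotate P by −φ2: (0.0978, 0.0662, -0.2736)
  A=0.0022, B=-0.2736, C=(l²−L²−A²−y'²−z²)/(2L)=0.0022
  θ2 = atan2(B,A) + arccos(C/0.2736) = 0.0001
arm 3 (φ=240.0°): x'=0.0084, y'=-0.1178
  e−x'=0.0916;  (l²−L²−(e−x')²−y'²−z²)/2L = -0.0574
  γ=atan2(-0.2736,0.0916)=-1.2478;  ψ=arccos(-0.1989)=1.7710;  θ3=γ+ψ≈0.5232

θ₁ = 1.0470, θ₂ = 0.0001, θ₃ = 0.5232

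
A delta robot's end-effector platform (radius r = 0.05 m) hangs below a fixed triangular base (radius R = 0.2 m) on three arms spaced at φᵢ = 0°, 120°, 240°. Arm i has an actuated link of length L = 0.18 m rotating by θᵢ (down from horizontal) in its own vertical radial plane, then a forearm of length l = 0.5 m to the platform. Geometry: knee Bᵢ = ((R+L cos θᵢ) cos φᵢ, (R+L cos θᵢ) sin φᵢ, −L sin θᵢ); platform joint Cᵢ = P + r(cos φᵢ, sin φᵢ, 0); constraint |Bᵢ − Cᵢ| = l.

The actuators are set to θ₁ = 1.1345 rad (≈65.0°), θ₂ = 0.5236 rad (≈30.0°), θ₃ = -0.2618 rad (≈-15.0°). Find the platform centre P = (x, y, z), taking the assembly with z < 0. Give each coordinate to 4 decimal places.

arm 1 at φ=0.0°: e+L cos θ1 = 0.2261;  O1 = (0.2261, 0.0000, -0.1631)
arm 2 at φ=120.0°: e+L cos θ2 = 0.3059;  O2 = (-0.1529, 0.2649, -0.0900)
O3 = (0.3239·cos240.0°, 0.3239·sin240.0°, 0.0466) = (-0.1619, -0.2805, 0.0466)
eliminate P² terms by subtracting sphere 1 from 2 and 3
plane₁₂: -0.7580x+0.5298y+0.1463z = 0.0239
Cramer: x(z) = -0.0346+0.3638z;  y(z) = -0.0044+0.2444z
sphere 1 gives Az²+Bz+C=0 with A=1.1921, B=0.1344, C=-0.1554;  B²−4AC=0.7591;  roots -0.4218, 0.3090;  negative root z = -0.4218
x = -0.1881, y = -0.1075

(-0.1881, -0.1075, -0.4218)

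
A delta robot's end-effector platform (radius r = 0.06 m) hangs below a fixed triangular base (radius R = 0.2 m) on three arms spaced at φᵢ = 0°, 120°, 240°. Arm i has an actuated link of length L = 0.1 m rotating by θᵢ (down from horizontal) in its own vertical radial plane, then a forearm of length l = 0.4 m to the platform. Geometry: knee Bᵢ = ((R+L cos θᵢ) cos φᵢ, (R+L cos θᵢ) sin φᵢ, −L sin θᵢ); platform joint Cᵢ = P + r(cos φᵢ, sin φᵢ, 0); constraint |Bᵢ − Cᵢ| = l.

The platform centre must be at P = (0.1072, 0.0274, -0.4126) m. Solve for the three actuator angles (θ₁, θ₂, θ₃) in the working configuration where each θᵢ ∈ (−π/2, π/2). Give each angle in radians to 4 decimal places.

θ₁ = 0.3491, θ₂ = 1.1347, θ₃ = 1.3965

arm 1 (φ=0.0°): x'=0.1072, y'=0.0274
  e−x'=0.0328;  (l²−L²−(e−x')²−y'²−z²)/2L = -0.1103
  γ=atan2(-0.4126,0.0328)=-1.4915;  ψ=arccos(-0.2666)=1.8406;  θ1=γ+ψ≈0.3491
φ2=120.0° → target in arm frame (-0.0299, -0.1065)
  A cos θ + B sin θ = C:  0.1699·cos θ + -0.4126·sin θ = -0.3022
  θ2 = atan2(B,A) + arccos(C/0.4462) = 1.1347
arm 3 (φ=240.0°): x'=-0.0773, y'=0.0791
  e−x'=0.2173;  (l²−L²−(e−x')²−y'²−z²)/2L = -0.3687
  √(A²+B²)=0.4663;  θ3 = -1.0860+2.4825 ≈ 1.3965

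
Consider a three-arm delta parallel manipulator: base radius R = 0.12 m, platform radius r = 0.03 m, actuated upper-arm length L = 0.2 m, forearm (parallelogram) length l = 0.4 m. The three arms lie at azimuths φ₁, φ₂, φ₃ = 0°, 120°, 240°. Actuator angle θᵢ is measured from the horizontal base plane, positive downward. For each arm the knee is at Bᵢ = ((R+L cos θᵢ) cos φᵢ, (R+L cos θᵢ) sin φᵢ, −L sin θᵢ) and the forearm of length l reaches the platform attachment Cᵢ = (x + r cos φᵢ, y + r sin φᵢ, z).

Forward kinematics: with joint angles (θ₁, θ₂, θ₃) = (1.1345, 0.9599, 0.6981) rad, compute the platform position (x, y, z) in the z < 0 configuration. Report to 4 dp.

centre 1 = (0.1745·cos0.0°, 0.1745·sin0.0°, -0.1813) = (0.1745, 0.0000, -0.1813)
arm 2 at φ=120.0°: ρ2 = 0.2047;  centre 2 = (-0.1024, 0.1773, -0.1638)
φ3=240.0°: virtual centre (-0.1216, -0.2106, -0.1286), radius l
subtract pairs → two planes through P
plane₁₂: -0.5538x+0.3546y+0.0349z = 0.0054
Cramer: x(z) = -0.0151+0.1175z;  y(z) = -0.0082+0.0851z
sphere 1 gives Az²+Bz+C=0 with A=1.0210, B=0.3166, C=-0.0911;  B²−4AC=0.4725;  roots -0.4916, 0.1816;  negative root z = -0.4916
x = -0.0728, y = -0.0500

(-0.0728, -0.0500, -0.4916)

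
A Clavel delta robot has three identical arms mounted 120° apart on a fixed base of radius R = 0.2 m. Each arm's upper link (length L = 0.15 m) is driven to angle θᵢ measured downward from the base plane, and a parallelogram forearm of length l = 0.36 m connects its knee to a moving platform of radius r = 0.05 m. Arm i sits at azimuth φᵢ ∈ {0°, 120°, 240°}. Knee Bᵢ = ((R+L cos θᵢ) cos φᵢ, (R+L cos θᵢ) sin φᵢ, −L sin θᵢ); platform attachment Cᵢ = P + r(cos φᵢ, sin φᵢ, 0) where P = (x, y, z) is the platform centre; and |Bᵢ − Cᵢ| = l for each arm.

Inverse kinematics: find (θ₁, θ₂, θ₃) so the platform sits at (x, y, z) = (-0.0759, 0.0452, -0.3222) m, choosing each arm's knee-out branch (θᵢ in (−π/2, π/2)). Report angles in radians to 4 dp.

φ1=0.0° → target in arm frame (-0.0759, 0.0452)
  e−x'=0.2259;  (l²−L²−(e−x')²−y'²−z²)/2L = -0.1660
  √(A²+B²)=0.3935;  θ1 = -0.9593+2.0062 ≈ 1.0468
arm 2 (φ=120.0°): x'=0.0771, y'=0.0431
  A=0.0729, B=-0.3222, C=(l²−L²−A²−y'²−z²)/(2L)=-0.0130
  γ=atan2(-0.3222,0.0729)=-1.3483;  ψ=arccos(-0.0392)=1.6100;  θ2=γ+ψ≈0.2618
rotate P by −φ3: (-0.0012, -0.0883, -0.3222)
  A cos θ + B sin θ = C:  0.1512·cos θ + -0.3222·sin θ = -0.0912
  θ3 = atan2(B,A) + arccos(C/0.3559) = 0.6980

θ₁ = 1.0468, θ₂ = 0.2618, θ₃ = 0.6980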